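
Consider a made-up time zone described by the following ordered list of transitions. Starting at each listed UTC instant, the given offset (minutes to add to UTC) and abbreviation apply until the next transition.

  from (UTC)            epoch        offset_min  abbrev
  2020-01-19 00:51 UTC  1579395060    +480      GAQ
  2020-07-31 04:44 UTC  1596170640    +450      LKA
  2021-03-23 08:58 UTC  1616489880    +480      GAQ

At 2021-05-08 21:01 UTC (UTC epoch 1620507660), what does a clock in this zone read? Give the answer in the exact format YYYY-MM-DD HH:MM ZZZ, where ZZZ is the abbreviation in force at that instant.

2021-05-09 05:01 GAQ

Query: 2021-05-08 21:01 UTC
Rule 3/3 (GAQ, +08:00): 2021-03-23 08:58 UTC ≤ query < +∞
21·60 + 1 + 480 = 1741 min
1741 = 1·1440 + 301; 301 = 5·60 + 1 → 05:01, 2021-05-08 + 1 day = 2021-05-09
→ 2021-05-09 05:01 GAQ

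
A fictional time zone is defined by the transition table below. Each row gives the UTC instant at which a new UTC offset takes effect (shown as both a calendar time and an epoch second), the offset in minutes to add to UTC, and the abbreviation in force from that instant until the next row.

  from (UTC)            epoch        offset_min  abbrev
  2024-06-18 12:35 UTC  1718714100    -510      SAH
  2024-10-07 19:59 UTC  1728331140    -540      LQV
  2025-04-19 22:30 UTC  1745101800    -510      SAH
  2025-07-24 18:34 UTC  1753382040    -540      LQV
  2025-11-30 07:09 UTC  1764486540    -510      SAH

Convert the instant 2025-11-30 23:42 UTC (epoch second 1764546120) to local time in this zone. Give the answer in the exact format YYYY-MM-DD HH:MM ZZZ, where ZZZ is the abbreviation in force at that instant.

Query: 2025-11-30 23:42 UTC
Rule 5/5 (SAH, -08:30): 2025-11-30 07:09 UTC ≤ query < +∞
23·60 + 42 - 510 = 912 min
912 = 0·1440 + 912; 912 = 15·60 + 12 → 15:12, same day
→ 2025-11-30 15:12 SAH

2025-11-30 15:12 SAH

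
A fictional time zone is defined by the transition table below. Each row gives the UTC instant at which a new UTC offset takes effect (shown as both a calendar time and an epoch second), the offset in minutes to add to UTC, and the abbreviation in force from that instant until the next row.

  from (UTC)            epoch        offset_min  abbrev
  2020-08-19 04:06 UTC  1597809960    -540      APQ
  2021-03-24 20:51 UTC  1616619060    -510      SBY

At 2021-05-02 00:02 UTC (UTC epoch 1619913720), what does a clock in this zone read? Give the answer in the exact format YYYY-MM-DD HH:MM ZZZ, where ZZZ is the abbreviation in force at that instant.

Query: 2021-05-02 00:02 UTC
Rule 2/2 (SBY, -08:30): 2021-03-24 20:51 UTC ≤ query < +∞
0·60 + 2 - 510 = -508 min
-508 = -1·1440 + 932; 932 = 15·60 + 32 → 15:32, 2021-05-02 - 1 day = 2021-05-01
→ 2021-05-01 15:32 SBY

2021-05-01 15:32 SBY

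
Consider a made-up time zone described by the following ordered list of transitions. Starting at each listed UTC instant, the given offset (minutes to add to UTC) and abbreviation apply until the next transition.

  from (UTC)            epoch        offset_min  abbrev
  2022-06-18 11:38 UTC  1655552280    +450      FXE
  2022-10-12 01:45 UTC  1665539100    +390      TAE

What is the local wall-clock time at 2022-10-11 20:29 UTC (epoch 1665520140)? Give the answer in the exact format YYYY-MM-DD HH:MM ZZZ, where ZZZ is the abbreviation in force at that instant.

2022-10-12 03:59 FXE

Query: 2022-10-11 20:29 UTC
Rule 1/2 (FXE, +07:30): 2022-06-18 11:38 UTC ≤ query < 2022-10-12 01:45 UTC
20·60 + 29 + 450 = 1679 min
1679 = 1·1440 + 239; 239 = 3·60 + 59 → 03:59, 2022-10-11 + 1 day = 2022-10-12
→ 2022-10-12 03:59 FXE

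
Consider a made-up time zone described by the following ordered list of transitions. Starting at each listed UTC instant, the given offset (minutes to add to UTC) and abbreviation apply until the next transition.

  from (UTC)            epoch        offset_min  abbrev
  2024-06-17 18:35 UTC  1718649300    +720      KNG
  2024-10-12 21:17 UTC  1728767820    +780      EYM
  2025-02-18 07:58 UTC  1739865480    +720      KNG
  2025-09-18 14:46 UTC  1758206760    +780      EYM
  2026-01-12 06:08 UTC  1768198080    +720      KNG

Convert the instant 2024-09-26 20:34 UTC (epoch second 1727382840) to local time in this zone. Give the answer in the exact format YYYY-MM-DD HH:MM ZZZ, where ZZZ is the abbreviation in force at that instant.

Query: 2024-09-26 20:34 UTC
Rule 1/5 (KNG, +12:00): 2024-06-17 18:35 UTC ≤ query < 2024-10-12 21:17 UTC
20·60 + 34 + 720 = 1954 min
1954 = 1·1440 + 514; 514 = 8·60 + 34 → 08:34, 2024-09-26 + 1 day = 2024-09-27
→ 2024-09-27 08:34 KNG

2024-09-27 08:34 KNG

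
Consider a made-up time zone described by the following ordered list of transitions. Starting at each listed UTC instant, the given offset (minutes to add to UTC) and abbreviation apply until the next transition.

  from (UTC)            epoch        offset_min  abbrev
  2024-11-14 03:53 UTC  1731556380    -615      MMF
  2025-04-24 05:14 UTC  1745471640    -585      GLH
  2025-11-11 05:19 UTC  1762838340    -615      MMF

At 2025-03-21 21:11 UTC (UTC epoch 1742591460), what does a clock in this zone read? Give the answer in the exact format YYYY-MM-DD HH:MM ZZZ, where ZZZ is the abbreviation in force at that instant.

Query: 2025-03-21 21:11 UTC
Rule 1/3 (MMF, -10:15): 2024-11-14 03:53 UTC ≤ query < 2025-04-24 05:14 UTC
21·60 + 11 - 615 = 656 min
656 = 0·1440 + 656; 656 = 10·60 + 56 → 10:56, same day
→ 2025-03-21 10:56 MMF

2025-03-21 10:56 MMF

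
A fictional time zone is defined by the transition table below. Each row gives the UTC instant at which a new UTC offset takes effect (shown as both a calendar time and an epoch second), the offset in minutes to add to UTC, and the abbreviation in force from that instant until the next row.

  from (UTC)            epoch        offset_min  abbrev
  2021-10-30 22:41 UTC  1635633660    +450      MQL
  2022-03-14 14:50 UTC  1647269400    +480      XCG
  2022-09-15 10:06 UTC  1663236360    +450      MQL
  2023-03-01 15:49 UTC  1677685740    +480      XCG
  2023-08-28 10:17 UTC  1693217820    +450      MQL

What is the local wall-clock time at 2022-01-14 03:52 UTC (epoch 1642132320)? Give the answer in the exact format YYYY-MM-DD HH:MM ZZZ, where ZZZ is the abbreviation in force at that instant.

2022-01-14 11:22 MQL

Query: 2022-01-14 03:52 UTC
Rule 1/5 (MQL, +07:30): 2021-10-30 22:41 UTC ≤ query < 2022-03-14 14:50 UTC
3·60 + 52 + 450 = 682 min
682 = 0·1440 + 682; 682 = 11·60 + 22 → 11:22, same day
→ 2022-01-14 11:22 MQL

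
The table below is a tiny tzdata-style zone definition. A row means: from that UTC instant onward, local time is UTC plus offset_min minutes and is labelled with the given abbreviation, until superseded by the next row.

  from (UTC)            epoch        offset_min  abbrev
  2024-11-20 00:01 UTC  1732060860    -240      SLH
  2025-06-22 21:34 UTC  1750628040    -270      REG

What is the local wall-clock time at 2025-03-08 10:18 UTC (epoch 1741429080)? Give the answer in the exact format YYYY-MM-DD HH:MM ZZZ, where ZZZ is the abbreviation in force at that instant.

Query: 2025-03-08 10:18 UTC
Rule 1/2 (SLH, -04:00): 2024-11-20 00:01 UTC ≤ query < 2025-06-22 21:34 UTC
10·60 + 18 - 240 = 378 min
378 = 0·1440 + 378; 378 = 6·60 + 18 → 06:18, same day
→ 2025-03-08 06:18 SLH

2025-03-08 06:18 SLH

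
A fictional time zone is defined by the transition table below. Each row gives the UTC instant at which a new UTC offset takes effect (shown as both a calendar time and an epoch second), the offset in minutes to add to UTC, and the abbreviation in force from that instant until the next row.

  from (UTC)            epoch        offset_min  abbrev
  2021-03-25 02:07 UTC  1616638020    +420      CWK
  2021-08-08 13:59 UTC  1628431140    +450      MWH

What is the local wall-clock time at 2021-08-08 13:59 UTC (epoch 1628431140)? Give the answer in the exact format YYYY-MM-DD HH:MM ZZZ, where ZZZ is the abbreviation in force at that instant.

Query: 2021-08-08 13:59 UTC
Rule 2/2 (MWH, +07:30): 2021-08-08 13:59 UTC ≤ query < +∞
13·60 + 59 + 450 = 1289 min
1289 = 0·1440 + 1289; 1289 = 21·60 + 29 → 21:29, same day
→ 2021-08-08 21:29 MWH

2021-08-08 21:29 MWH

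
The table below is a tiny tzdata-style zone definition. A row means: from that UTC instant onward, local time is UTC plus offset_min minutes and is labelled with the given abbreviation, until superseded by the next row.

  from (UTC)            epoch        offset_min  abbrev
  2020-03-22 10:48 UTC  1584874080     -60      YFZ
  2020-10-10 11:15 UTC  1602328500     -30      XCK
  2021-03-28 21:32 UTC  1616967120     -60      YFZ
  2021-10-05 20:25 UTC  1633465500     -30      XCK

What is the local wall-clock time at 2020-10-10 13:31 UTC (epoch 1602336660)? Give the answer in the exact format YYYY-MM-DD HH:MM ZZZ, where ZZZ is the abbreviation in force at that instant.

2020-10-10 13:01 XCK

Query: 2020-10-10 13:31 UTC
Rule 2/4 (XCK, -00:30): 2020-10-10 11:15 UTC ≤ query < 2021-03-28 21:32 UTC
13·60 + 31 - 30 = 781 min
781 = 0·1440 + 781; 781 = 13·60 + 1 → 13:01, same day
→ 2020-10-10 13:01 XCK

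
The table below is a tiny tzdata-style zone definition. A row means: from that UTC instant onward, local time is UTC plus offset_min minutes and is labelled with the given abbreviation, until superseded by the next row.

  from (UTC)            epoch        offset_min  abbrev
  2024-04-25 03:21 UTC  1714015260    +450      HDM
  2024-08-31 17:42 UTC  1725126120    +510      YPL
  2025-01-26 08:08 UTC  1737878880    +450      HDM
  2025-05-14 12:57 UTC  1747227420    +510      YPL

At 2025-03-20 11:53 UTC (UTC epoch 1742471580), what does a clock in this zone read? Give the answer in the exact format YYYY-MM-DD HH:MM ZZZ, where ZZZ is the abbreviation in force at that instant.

2025-03-20 19:23 HDM

Query: 2025-03-20 11:53 UTC
Rule 3/4 (HDM, +07:30): 2025-01-26 08:08 UTC ≤ query < 2025-05-14 12:57 UTC
11·60 + 53 + 450 = 1163 min
1163 = 0·1440 + 1163; 1163 = 19·60 + 23 → 19:23, same day
→ 2025-03-20 19:23 HDM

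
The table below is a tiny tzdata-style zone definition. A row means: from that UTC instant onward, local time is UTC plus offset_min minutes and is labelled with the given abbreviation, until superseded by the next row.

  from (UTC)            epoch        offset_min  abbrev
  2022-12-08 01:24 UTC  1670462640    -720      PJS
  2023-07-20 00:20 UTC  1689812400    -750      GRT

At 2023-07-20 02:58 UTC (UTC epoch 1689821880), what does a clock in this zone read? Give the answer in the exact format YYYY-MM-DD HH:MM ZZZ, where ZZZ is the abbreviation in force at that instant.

2023-07-19 14:28 GRT

Query: 2023-07-20 02:58 UTC
Rule 2/2 (GRT, -12:30): 2023-07-20 00:20 UTC ≤ query < +∞
2·60 + 58 - 750 = -572 min
-572 = -1·1440 + 868; 868 = 14·60 + 28 → 14:28, 2023-07-20 - 1 day = 2023-07-19
→ 2023-07-19 14:28 GRT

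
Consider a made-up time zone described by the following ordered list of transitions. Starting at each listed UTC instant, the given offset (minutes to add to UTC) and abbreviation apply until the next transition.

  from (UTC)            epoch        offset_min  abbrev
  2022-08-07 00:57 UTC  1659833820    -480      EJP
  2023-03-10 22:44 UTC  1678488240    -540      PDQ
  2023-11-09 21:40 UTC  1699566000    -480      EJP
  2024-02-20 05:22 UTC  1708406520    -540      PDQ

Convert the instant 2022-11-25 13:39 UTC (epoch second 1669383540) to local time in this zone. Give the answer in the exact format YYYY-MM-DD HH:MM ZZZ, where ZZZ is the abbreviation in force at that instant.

2022-11-25 05:39 EJP

Query: 2022-11-25 13:39 UTC
Rule 1/4 (EJP, -08:00): 2022-08-07 00:57 UTC ≤ query < 2023-03-10 22:44 UTC
13·60 + 39 - 480 = 339 min
339 = 0·1440 + 339; 339 = 5·60 + 39 → 05:39, same day
→ 2022-11-25 05:39 EJP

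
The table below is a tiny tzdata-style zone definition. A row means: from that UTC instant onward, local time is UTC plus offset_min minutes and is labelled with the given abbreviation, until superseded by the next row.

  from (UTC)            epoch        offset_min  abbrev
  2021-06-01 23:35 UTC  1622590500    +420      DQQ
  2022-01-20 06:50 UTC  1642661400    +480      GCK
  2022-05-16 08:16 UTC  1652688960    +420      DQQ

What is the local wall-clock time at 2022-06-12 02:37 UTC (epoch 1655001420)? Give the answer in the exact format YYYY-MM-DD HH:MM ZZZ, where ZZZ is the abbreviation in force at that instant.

Query: 2022-06-12 02:37 UTC
Rule 3/3 (DQQ, +07:00): 2022-05-16 08:16 UTC ≤ query < +∞
2·60 + 37 + 420 = 577 min
577 = 0·1440 + 577; 577 = 9·60 + 37 → 09:37, same day
→ 2022-06-12 09:37 DQQ

2022-06-12 09:37 DQQ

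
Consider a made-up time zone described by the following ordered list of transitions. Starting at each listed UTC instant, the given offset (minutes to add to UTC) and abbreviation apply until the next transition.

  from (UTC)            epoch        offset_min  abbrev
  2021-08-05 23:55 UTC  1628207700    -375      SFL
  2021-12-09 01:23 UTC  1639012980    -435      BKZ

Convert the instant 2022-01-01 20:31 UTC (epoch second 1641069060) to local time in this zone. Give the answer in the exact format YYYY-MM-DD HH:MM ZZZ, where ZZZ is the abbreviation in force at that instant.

2022-01-01 13:16 BKZ

Query: 2022-01-01 20:31 UTC
Rule 2/2 (BKZ, -07:15): 2021-12-09 01:23 UTC ≤ query < +∞
20·60 + 31 - 435 = 796 min
796 = 0·1440 + 796; 796 = 13·60 + 16 → 13:16, same day
→ 2022-01-01 13:16 BKZ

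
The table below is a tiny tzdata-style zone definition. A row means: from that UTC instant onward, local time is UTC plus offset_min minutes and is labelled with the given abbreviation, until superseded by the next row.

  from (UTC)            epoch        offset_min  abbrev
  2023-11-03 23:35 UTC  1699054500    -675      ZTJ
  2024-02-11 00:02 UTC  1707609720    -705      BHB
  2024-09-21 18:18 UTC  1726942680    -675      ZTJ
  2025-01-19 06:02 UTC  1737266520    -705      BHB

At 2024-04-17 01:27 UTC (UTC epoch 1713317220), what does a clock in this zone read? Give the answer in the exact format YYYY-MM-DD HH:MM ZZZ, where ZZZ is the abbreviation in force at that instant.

Query: 2024-04-17 01:27 UTC
Rule 2/4 (BHB, -11:45): 2024-02-11 00:02 UTC ≤ query < 2024-09-21 18:18 UTC
1·60 + 27 - 705 = -618 min
-618 = -1·1440 + 822; 822 = 13·60 + 42 → 13:42, 2024-04-17 - 1 day = 2024-04-16
→ 2024-04-16 13:42 BHB

2024-04-16 13:42 BHB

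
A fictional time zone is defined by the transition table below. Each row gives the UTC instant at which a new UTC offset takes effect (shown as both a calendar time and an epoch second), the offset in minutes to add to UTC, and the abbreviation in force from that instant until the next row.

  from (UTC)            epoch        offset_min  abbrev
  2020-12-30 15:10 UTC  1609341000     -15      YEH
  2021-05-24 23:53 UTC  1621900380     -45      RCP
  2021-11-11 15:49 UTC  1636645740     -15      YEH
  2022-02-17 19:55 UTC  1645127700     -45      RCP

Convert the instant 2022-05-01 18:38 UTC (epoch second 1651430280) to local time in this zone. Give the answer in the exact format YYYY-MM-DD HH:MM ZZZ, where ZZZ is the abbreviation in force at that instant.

Query: 2022-05-01 18:38 UTC
Rule 4/4 (RCP, -00:45): 2022-02-17 19:55 UTC ≤ query < +∞
18·60 + 38 - 45 = 1073 min
1073 = 0·1440 + 1073; 1073 = 17·60 + 53 → 17:53, same day
→ 2022-05-01 17:53 RCP

2022-05-01 17:53 RCP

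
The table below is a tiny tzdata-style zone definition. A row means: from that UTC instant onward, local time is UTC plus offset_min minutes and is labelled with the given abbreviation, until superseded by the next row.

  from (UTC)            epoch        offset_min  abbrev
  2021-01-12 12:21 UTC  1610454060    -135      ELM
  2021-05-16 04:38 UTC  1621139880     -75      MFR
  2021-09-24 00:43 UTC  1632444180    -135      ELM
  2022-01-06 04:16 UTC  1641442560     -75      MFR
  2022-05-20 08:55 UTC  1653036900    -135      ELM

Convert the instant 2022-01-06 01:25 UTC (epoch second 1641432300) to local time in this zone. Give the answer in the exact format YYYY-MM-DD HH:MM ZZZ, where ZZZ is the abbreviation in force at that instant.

Query: 2022-01-06 01:25 UTC
Rule 3/5 (ELM, -02:15): 2021-09-24 00:43 UTC ≤ query < 2022-01-06 04:16 UTC
1·60 + 25 - 135 = -50 min
-50 = -1·1440 + 1390; 1390 = 23·60 + 10 → 23:10, 2022-01-06 - 1 day = 2022-01-05
→ 2022-01-05 23:10 ELM

2022-01-05 23:10 ELM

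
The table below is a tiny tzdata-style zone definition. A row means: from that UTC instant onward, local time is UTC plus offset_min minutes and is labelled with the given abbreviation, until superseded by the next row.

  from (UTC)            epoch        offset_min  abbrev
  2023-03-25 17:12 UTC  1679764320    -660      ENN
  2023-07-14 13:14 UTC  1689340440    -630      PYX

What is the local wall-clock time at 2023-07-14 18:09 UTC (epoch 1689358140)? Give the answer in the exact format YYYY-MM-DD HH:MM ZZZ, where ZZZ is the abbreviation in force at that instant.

2023-07-14 07:39 PYX

Query: 2023-07-14 18:09 UTC
Rule 2/2 (PYX, -10:30): 2023-07-14 13:14 UTC ≤ query < +∞
18·60 + 9 - 630 = 459 min
459 = 0·1440 + 459; 459 = 7·60 + 39 → 07:39, same day
→ 2023-07-14 07:39 PYX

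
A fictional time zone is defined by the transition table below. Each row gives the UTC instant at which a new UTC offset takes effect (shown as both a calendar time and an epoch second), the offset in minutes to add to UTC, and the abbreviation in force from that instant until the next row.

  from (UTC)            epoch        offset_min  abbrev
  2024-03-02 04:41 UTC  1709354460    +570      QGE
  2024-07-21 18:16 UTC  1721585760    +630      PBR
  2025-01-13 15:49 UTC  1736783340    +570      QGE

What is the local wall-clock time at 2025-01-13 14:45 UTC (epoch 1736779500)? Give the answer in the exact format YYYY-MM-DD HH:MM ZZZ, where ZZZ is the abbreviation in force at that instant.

Query: 2025-01-13 14:45 UTC
Rule 2/3 (PBR, +10:30): 2024-07-21 18:16 UTC ≤ query < 2025-01-13 15:49 UTC
14·60 + 45 + 630 = 1515 min
1515 = 1·1440 + 75; 75 = 1·60 + 15 → 01:15, 2025-01-13 + 1 day = 2025-01-14
→ 2025-01-14 01:15 PBR

2025-01-14 01:15 PBR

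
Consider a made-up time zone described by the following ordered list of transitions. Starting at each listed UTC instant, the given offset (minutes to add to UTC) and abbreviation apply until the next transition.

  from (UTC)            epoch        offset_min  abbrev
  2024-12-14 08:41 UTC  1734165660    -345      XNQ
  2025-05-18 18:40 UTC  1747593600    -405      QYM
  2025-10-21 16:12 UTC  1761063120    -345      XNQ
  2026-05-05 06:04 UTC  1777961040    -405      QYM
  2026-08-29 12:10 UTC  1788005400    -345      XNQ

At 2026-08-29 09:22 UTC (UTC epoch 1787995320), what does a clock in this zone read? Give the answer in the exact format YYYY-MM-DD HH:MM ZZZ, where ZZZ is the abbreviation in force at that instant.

2026-08-29 02:37 QYM

Query: 2026-08-29 09:22 UTC
Rule 4/5 (QYM, -06:45): 2026-05-05 06:04 UTC ≤ query < 2026-08-29 12:10 UTC
9·60 + 22 - 405 = 157 min
157 = 0·1440 + 157; 157 = 2·60 + 37 → 02:37, same day
→ 2026-08-29 02:37 QYM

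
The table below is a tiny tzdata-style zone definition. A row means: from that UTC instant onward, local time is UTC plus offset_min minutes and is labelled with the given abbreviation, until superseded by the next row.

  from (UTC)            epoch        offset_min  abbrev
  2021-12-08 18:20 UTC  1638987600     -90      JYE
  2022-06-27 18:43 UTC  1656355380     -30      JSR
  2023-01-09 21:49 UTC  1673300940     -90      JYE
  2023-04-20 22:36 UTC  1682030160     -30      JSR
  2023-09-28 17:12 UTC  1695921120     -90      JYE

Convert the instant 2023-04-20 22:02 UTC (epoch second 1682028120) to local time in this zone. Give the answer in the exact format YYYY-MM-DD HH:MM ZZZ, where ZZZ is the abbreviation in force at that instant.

2023-04-20 20:32 JYE

Query: 2023-04-20 22:02 UTC
Rule 3/5 (JYE, -01:30): 2023-01-09 21:49 UTC ≤ query < 2023-04-20 22:36 UTC
22·60 + 2 - 90 = 1232 min
1232 = 0·1440 + 1232; 1232 = 20·60 + 32 → 20:32, same day
→ 2023-04-20 20:32 JYE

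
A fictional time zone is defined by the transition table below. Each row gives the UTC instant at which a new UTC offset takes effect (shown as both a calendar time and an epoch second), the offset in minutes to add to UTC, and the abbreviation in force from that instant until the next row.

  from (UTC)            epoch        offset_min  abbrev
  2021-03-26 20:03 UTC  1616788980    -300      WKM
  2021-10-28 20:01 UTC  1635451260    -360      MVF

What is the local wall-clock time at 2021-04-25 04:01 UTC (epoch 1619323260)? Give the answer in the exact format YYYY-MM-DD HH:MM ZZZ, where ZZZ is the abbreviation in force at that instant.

Query: 2021-04-25 04:01 UTC
Rule 1/2 (WKM, -05:00): 2021-03-26 20:03 UTC ≤ query < 2021-10-28 20:01 UTC
4·60 + 1 - 300 = -59 min
-59 = -1·1440 + 1381; 1381 = 23·60 + 1 → 23:01, 2021-04-25 - 1 day = 2021-04-24
→ 2021-04-24 23:01 WKM

2021-04-24 23:01 WKM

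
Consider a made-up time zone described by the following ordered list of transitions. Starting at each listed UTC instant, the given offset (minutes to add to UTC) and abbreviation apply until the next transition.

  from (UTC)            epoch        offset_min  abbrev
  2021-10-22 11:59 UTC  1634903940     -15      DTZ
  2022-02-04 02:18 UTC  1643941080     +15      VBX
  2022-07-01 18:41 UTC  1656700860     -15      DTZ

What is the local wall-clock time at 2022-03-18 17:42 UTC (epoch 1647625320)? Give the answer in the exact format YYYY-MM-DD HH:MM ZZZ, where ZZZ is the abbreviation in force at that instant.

2022-03-18 17:57 VBX

Query: 2022-03-18 17:42 UTC
Rule 2/3 (VBX, +00:15): 2022-02-04 02:18 UTC ≤ query < 2022-07-01 18:41 UTC
17·60 + 42 + 15 = 1077 min
1077 = 0·1440 + 1077; 1077 = 17·60 + 57 → 17:57, same day
→ 2022-03-18 17:57 VBX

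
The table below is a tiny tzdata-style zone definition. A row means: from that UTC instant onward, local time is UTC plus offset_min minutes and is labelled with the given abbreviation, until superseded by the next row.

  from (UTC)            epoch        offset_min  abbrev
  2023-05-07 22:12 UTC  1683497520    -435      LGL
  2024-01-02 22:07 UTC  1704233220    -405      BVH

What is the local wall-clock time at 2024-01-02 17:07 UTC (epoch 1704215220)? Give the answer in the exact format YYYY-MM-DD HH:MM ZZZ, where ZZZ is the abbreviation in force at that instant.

2024-01-02 09:52 LGL

Query: 2024-01-02 17:07 UTC
Rule 1/2 (LGL, -07:15): 2023-05-07 22:12 UTC ≤ query < 2024-01-02 22:07 UTC
17·60 + 7 - 435 = 592 min
592 = 0·1440 + 592; 592 = 9·60 + 52 → 09:52, same day
→ 2024-01-02 09:52 LGL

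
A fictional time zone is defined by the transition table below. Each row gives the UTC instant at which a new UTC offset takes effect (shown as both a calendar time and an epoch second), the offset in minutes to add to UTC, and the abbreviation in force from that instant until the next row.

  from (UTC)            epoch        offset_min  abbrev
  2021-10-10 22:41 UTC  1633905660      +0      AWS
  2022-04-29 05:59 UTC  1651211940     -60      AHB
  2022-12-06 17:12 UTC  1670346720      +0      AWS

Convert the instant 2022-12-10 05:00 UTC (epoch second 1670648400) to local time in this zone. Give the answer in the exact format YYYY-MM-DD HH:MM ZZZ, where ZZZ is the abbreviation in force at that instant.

2022-12-10 05:00 AWS

Query: 2022-12-10 05:00 UTC
Rule 3/3 (AWS, +00:00): 2022-12-06 17:12 UTC ≤ query < +∞
5·60 + 0 + 0 = 300 min
300 = 0·1440 + 300; 300 = 5·60 + 0 → 05:00, same day
→ 2022-12-10 05:00 AWS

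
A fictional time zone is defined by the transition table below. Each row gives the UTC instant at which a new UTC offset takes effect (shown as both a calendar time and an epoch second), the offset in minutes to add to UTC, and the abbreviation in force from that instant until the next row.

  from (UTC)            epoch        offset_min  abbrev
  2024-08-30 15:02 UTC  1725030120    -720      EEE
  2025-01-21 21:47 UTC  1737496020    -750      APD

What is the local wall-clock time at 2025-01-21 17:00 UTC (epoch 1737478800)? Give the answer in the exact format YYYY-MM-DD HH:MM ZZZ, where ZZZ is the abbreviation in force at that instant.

2025-01-21 05:00 EEE

Query: 2025-01-21 17:00 UTC
Rule 1/2 (EEE, -12:00): 2024-08-30 15:02 UTC ≤ query < 2025-01-21 21:47 UTC
17·60 + 0 - 720 = 300 min
300 = 0·1440 + 300; 300 = 5·60 + 0 → 05:00, same day
→ 2025-01-21 05:00 EEE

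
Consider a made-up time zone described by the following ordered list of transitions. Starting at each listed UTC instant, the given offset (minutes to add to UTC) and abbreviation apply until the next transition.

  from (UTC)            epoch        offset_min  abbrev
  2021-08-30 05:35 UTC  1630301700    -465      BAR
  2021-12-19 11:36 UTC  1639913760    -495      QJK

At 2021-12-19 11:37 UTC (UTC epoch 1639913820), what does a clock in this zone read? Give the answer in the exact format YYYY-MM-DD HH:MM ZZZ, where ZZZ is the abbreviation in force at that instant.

2021-12-19 03:22 QJK

Query: 2021-12-19 11:37 UTC
Rule 2/2 (QJK, -08:15): 2021-12-19 11:36 UTC ≤ query < +∞
11·60 + 37 - 495 = 202 min
202 = 0·1440 + 202; 202 = 3·60 + 22 → 03:22, same day
→ 2021-12-19 03:22 QJK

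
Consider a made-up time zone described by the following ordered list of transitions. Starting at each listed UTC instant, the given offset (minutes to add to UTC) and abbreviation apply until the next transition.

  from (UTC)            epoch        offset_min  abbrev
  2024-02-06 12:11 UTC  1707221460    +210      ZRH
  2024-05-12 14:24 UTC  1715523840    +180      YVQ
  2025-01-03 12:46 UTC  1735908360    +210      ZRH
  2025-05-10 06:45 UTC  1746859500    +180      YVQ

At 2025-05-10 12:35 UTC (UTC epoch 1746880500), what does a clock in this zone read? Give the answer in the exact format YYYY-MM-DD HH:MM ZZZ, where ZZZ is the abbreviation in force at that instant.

Query: 2025-05-10 12:35 UTC
Rule 4/4 (YVQ, +03:00): 2025-05-10 06:45 UTC ≤ query < +∞
12·60 + 35 + 180 = 935 min
935 = 0·1440 + 935; 935 = 15·60 + 35 → 15:35, same day
→ 2025-05-10 15:35 YVQ

2025-05-10 15:35 YVQ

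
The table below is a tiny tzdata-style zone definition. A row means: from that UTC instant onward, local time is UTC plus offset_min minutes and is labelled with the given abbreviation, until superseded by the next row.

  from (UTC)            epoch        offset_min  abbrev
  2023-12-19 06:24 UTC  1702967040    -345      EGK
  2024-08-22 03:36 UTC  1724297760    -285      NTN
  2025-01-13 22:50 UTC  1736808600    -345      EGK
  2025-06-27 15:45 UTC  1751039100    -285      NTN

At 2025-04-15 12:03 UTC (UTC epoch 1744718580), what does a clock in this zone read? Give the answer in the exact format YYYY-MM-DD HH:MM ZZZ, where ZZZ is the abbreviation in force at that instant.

Query: 2025-04-15 12:03 UTC
Rule 3/4 (EGK, -05:45): 2025-01-13 22:50 UTC ≤ query < 2025-06-27 15:45 UTC
12·60 + 3 - 345 = 378 min
378 = 0·1440 + 378; 378 = 6·60 + 18 → 06:18, same day
→ 2025-04-15 06:18 EGK

2025-04-15 06:18 EGK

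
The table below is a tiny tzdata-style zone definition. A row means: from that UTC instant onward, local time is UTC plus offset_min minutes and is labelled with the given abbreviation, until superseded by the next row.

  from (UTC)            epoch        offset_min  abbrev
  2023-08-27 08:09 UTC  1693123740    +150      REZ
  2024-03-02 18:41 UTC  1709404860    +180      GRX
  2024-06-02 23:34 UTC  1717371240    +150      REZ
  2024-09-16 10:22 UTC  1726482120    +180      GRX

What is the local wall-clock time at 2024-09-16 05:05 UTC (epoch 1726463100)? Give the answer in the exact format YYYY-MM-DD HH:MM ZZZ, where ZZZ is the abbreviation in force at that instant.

2024-09-16 07:35 REZ

Query: 2024-09-16 05:05 UTC
Rule 3/4 (REZ, +02:30): 2024-06-02 23:34 UTC ≤ query < 2024-09-16 10:22 UTC
5·60 + 5 + 150 = 455 min
455 = 0·1440 + 455; 455 = 7·60 + 35 → 07:35, same day
→ 2024-09-16 07:35 REZ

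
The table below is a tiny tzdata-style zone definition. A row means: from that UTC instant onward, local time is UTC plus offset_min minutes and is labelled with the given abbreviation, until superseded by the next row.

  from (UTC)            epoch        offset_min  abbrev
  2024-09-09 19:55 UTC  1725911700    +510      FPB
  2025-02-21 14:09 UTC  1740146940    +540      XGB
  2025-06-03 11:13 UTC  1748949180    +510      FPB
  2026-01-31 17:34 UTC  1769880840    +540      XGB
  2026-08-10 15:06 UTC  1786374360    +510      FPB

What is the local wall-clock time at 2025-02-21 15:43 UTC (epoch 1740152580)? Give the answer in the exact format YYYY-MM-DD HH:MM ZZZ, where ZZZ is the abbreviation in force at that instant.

2025-02-22 00:43 XGB

Query: 2025-02-21 15:43 UTC
Rule 2/5 (XGB, +09:00): 2025-02-21 14:09 UTC ≤ query < 2025-06-03 11:13 UTC
15·60 + 43 + 540 = 1483 min
1483 = 1·1440 + 43; 43 = 0·60 + 43 → 00:43, 2025-02-21 + 1 day = 2025-02-22
→ 2025-02-22 00:43 XGB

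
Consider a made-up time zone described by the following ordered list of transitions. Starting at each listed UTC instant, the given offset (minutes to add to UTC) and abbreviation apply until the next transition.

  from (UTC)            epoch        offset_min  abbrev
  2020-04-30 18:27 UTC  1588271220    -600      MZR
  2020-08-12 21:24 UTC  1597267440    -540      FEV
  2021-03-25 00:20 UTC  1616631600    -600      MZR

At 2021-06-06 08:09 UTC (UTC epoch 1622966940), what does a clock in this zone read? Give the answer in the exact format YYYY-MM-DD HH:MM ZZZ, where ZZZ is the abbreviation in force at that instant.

Query: 2021-06-06 08:09 UTC
Rule 3/3 (MZR, -10:00): 2021-03-25 00:20 UTC ≤ query < +∞
8·60 + 9 - 600 = -111 min
-111 = -1·1440 + 1329; 1329 = 22·60 + 9 → 22:09, 2021-06-06 - 1 day = 2021-06-05
→ 2021-06-05 22:09 MZR

2021-06-05 22:09 MZR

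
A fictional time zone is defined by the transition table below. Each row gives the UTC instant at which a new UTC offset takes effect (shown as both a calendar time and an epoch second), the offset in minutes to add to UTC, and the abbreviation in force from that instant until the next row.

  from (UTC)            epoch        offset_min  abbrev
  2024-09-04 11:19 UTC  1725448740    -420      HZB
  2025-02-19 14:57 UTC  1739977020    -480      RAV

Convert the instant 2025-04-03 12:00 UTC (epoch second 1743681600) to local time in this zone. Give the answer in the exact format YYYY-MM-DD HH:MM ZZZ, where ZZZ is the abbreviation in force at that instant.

Query: 2025-04-03 12:00 UTC
Rule 2/2 (RAV, -08:00): 2025-02-19 14:57 UTC ≤ query < +∞
12·60 + 0 - 480 = 240 min
240 = 0·1440 + 240; 240 = 4·60 + 0 → 04:00, same day
→ 2025-04-03 04:00 RAV

2025-04-03 04:00 RAV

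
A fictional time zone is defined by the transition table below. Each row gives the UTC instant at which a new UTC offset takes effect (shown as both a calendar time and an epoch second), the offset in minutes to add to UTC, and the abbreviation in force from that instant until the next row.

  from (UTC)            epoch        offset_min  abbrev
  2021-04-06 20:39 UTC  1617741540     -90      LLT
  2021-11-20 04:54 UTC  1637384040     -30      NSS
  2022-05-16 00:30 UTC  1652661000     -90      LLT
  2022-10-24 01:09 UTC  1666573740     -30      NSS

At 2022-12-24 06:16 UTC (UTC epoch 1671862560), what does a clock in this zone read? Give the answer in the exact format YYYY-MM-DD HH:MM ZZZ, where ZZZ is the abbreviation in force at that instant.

Query: 2022-12-24 06:16 UTC
Rule 4/4 (NSS, -00:30): 2022-10-24 01:09 UTC ≤ query < +∞
6·60 + 16 - 30 = 346 min
346 = 0·1440 + 346; 346 = 5·60 + 46 → 05:46, same day
→ 2022-12-24 05:46 NSS

2022-12-24 05:46 NSS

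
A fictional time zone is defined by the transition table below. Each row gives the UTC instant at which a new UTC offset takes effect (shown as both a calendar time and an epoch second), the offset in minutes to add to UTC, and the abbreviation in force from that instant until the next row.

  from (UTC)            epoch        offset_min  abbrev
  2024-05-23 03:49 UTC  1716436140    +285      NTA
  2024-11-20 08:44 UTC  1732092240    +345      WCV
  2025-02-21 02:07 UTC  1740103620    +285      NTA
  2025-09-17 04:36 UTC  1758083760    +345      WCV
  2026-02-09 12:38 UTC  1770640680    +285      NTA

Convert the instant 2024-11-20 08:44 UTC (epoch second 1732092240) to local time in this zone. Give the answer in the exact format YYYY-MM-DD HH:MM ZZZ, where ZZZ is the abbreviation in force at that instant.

2024-11-20 14:29 WCV

Query: 2024-11-20 08:44 UTC
Rule 2/5 (WCV, +05:45): 2024-11-20 08:44 UTC ≤ query < 2025-02-21 02:07 UTC
8·60 + 44 + 345 = 869 min
869 = 0·1440 + 869; 869 = 14·60 + 29 → 14:29, same day
→ 2024-11-20 14:29 WCV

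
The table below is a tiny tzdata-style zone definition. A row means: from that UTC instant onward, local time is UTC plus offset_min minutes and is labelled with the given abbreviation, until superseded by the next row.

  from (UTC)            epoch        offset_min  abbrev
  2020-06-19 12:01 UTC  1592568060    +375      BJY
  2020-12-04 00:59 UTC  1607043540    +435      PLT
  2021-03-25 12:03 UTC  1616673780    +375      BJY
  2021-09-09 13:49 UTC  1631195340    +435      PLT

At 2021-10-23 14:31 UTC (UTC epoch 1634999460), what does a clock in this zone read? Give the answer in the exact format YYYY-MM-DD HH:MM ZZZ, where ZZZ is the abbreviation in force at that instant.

Query: 2021-10-23 14:31 UTC
Rule 4/4 (PLT, +07:15): 2021-09-09 13:49 UTC ≤ query < +∞
14·60 + 31 + 435 = 1306 min
1306 = 0·1440 + 1306; 1306 = 21·60 + 46 → 21:46, same day
→ 2021-10-23 21:46 PLT

2021-10-23 21:46 PLT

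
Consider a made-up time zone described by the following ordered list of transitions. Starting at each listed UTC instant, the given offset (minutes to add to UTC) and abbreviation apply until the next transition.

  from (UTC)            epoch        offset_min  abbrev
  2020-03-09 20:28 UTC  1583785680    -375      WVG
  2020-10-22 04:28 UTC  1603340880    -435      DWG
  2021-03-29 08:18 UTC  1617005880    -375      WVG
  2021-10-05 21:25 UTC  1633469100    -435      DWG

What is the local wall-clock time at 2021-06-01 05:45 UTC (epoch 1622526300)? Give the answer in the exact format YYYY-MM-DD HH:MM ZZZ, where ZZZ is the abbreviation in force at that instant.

Query: 2021-06-01 05:45 UTC
Rule 3/4 (WVG, -06:15): 2021-03-29 08:18 UTC ≤ query < 2021-10-05 21:25 UTC
5·60 + 45 - 375 = -30 min
-30 = -1·1440 + 1410; 1410 = 23·60 + 30 → 23:30, 2021-06-01 - 1 day = 2021-05-31
→ 2021-05-31 23:30 WVG

2021-05-31 23:30 WVG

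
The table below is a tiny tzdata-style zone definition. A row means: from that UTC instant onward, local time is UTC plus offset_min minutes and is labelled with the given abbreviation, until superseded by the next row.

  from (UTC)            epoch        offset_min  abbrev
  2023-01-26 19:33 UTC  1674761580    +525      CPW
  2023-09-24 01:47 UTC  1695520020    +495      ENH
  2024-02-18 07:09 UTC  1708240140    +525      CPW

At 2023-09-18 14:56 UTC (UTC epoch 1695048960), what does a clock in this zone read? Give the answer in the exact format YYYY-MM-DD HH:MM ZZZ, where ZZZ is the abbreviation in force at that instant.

Query: 2023-09-18 14:56 UTC
Rule 1/3 (CPW, +08:45): 2023-01-26 19:33 UTC ≤ query < 2023-09-24 01:47 UTC
14·60 + 56 + 525 = 1421 min
1421 = 0·1440 + 1421; 1421 = 23·60 + 41 → 23:41, same day
→ 2023-09-18 23:41 CPW

2023-09-18 23:41 CPW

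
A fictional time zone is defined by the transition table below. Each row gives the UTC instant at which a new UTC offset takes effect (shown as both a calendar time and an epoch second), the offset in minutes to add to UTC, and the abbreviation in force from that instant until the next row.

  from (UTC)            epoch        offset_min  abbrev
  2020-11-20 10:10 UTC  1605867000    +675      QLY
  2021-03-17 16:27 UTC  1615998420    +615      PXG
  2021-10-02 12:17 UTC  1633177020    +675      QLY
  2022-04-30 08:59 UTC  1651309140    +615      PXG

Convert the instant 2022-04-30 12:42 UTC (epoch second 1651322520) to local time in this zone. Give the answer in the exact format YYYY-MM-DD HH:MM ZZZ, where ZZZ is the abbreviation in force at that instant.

Query: 2022-04-30 12:42 UTC
Rule 4/4 (PXG, +10:15): 2022-04-30 08:59 UTC ≤ query < +∞
12·60 + 42 + 615 = 1377 min
1377 = 0·1440 + 1377; 1377 = 22·60 + 57 → 22:57, same day
→ 2022-04-30 22:57 PXG

2022-04-30 22:57 PXG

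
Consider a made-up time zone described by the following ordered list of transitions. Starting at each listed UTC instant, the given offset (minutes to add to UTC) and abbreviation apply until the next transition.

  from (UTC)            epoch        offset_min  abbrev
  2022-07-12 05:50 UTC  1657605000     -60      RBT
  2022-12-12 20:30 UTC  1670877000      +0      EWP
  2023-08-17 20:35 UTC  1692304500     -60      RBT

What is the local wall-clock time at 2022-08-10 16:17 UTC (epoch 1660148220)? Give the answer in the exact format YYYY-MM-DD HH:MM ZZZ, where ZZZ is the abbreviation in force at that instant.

Query: 2022-08-10 16:17 UTC
Rule 1/3 (RBT, -01:00): 2022-07-12 05:50 UTC ≤ query < 2022-12-12 20:30 UTC
16·60 + 17 - 60 = 917 min
917 = 0·1440 + 917; 917 = 15·60 + 17 → 15:17, same day
→ 2022-08-10 15:17 RBT

2022-08-10 15:17 RBT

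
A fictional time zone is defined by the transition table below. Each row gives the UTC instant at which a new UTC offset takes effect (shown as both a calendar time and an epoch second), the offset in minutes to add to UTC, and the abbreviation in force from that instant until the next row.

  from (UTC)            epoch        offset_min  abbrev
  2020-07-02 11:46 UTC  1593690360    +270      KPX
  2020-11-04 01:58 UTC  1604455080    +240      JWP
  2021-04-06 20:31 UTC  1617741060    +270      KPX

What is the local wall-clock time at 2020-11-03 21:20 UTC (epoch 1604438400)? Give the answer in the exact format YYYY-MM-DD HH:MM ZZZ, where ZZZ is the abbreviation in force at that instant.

Query: 2020-11-03 21:20 UTC
Rule 1/3 (KPX, +04:30): 2020-07-02 11:46 UTC ≤ query < 2020-11-04 01:58 UTC
21·60 + 20 + 270 = 1550 min
1550 = 1·1440 + 110; 110 = 1·60 + 50 → 01:50, 2020-11-03 + 1 day = 2020-11-04
→ 2020-11-04 01:50 KPX

2020-11-04 01:50 KPX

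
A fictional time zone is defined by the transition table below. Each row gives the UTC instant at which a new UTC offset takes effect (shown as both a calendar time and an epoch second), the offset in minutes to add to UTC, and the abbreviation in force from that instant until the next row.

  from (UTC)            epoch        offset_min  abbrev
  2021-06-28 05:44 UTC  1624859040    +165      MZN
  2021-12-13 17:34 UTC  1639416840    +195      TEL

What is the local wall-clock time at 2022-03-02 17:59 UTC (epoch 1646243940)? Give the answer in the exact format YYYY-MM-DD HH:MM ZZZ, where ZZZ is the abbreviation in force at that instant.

2022-03-02 21:14 TEL

Query: 2022-03-02 17:59 UTC
Rule 2/2 (TEL, +03:15): 2021-12-13 17:34 UTC ≤ query < +∞
17·60 + 59 + 195 = 1274 min
1274 = 0·1440 + 1274; 1274 = 21·60 + 14 → 21:14, same day
→ 2022-03-02 21:14 TEL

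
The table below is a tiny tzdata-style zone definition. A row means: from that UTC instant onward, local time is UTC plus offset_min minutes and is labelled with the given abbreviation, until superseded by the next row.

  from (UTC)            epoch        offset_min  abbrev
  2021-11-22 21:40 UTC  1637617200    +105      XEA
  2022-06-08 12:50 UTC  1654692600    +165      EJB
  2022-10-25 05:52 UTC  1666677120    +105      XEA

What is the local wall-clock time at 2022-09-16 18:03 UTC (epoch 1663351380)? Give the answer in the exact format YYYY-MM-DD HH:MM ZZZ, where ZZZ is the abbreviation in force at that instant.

Query: 2022-09-16 18:03 UTC
Rule 2/3 (EJB, +02:45): 2022-06-08 12:50 UTC ≤ query < 2022-10-25 05:52 UTC
18·60 + 3 + 165 = 1248 min
1248 = 0·1440 + 1248; 1248 = 20·60 + 48 → 20:48, same day
→ 2022-09-16 20:48 EJB

2022-09-16 20:48 EJB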